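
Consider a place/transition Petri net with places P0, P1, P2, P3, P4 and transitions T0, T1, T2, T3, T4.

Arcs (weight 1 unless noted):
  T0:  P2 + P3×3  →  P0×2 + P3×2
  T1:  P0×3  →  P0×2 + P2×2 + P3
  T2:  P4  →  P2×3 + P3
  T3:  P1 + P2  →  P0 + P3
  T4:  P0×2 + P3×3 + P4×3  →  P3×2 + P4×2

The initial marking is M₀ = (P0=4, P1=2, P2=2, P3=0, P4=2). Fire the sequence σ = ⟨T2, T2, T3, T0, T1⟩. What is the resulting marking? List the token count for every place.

(P0=6, P1=1, P2=8, P3=3, P4=0)

step 1: fire T2:  (P0=4, P1=2, P2=2, P3=0, P4=2) → (P0=4, P1=2, P2=5, P3=1, P4=1)
step 2: fire T2:  (P0=4, P1=2, P2=5, P3=1, P4=1) → (P0=4, P1=2, P2=8, P3=2, P4=0)
step 3: fire T3:  (P0=4, P1=2, P2=8, P3=2, P4=0) → (P0=5, P1=1, P2=7, P3=3, P4=0)
step 4: fire T0:  (P0=5, P1=1, P2=7, P3=3, P4=0) → (P0=7, P1=1, P2=6, P3=2, P4=0)
step 5: fire T1:  (P0=7, P1=1, P2=6, P3=2, P4=0) → (P0=6, P1=1, P2=8, P3=3, P4=0)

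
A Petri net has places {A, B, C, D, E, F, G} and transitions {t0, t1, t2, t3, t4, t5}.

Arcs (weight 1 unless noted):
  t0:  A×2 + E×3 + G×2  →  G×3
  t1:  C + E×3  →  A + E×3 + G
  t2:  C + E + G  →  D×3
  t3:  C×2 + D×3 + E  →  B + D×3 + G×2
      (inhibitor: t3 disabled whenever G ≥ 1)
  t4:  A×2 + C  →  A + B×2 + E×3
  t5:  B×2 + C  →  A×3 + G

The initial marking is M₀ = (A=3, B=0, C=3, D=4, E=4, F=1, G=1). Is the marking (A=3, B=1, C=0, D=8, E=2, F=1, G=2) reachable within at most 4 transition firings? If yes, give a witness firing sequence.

NO — not reachable within 4 firings

depth 0: 1 marking
depth 1: 4 markings reached so far
depth 2: 12 markings reached so far
depth 3: 26 markings reached so far
depth 4: 35 markings reached so far
target is not among the 35 markings reachable within 4 steps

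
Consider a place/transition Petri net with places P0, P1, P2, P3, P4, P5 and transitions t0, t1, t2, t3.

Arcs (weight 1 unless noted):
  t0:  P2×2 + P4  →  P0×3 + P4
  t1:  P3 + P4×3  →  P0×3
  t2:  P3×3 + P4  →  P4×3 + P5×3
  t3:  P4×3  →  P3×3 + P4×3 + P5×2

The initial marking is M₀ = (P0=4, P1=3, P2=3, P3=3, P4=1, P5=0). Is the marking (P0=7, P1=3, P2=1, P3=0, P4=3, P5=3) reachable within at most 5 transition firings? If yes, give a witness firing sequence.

YES — reachable via ⟨t0, t2⟩ (2 firings)

step 1: fire t0:  (P0=4, P1=3, P2=3, P3=3, P4=1, P5=0) → (P0=7, P1=3, P2=1, P3=3, P4=1, P5=0)
step 2: fire t2:  (P0=7, P1=3, P2=1, P3=3, P4=1, P5=0) → (P0=7, P1=3, P2=1, P3=0, P4=3, P5=3)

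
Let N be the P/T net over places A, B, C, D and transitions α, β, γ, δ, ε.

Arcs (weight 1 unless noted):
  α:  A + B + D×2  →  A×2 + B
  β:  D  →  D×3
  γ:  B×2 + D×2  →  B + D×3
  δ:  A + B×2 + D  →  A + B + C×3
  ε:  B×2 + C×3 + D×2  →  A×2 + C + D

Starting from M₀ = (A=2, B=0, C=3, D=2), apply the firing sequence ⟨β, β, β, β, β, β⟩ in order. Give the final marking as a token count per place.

step 1: fire β:  (A=2, B=0, C=3, D=2) → (A=2, B=0, C=3, D=4)
step 2: fire β:  (A=2, B=0, C=3, D=4) → (A=2, B=0, C=3, D=6)
step 3: fire β:  (A=2, B=0, C=3, D=6) → (A=2, B=0, C=3, D=8)
step 4: fire β:  (A=2, B=0, C=3, D=8) → (A=2, B=0, C=3, D=10)
step 5: fire β:  (A=2, B=0, C=3, D=10) → (A=2, B=0, C=3, D=12)
step 6: fire β:  (A=2, B=0, C=3, D=12) → (A=2, B=0, C=3, D=14)

(A=2, B=0, C=3, D=14)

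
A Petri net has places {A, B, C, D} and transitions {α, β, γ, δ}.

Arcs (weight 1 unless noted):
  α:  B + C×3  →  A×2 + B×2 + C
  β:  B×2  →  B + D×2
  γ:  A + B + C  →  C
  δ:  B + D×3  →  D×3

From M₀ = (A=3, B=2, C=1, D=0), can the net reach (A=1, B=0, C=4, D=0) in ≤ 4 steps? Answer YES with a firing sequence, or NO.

depth 0: 1 marking
depth 1: 3 markings reached so far
depth 2: 5 markings reached so far
depth 3: 5 markings reached so far
(frontier empty at depth 3; search complete)
target is not among the 5 markings reachable within 4 steps

NO — not reachable within 4 firings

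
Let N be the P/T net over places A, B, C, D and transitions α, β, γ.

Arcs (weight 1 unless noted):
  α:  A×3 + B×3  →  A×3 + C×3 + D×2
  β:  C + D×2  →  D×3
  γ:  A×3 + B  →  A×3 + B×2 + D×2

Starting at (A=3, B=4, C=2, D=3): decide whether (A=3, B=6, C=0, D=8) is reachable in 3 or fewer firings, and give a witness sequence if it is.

depth 0: 1 marking
depth 1: 4 markings reached so far
depth 2: 9 markings reached so far
depth 3: 15 markings reached so far
target is not among the 15 markings reachable within 3 steps

NO — not reachable within 3 firings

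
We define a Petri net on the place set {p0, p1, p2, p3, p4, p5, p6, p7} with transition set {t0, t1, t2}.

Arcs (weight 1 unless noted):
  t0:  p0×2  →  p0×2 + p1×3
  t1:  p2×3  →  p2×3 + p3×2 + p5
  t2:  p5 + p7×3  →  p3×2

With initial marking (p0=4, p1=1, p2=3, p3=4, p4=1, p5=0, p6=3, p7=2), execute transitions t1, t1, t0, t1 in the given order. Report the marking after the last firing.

step 1: fire t1:  (p0=4, p1=1, p2=3, p3=4, p4=1, p5=0, p6=3, p7=2) → (p0=4, p1=1, p2=3, p3=6, p4=1, p5=1, p6=3, p7=2)
step 2: fire t1:  (p0=4, p1=1, p2=3, p3=6, p4=1, p5=1, p6=3, p7=2) → (p0=4, p1=1, p2=3, p3=8, p4=1, p5=2, p6=3, p7=2)
step 3: fire t0:  (p0=4, p1=1, p2=3, p3=8, p4=1, p5=2, p6=3, p7=2) → (p0=4, p1=4, p2=3, p3=8, p4=1, p5=2, p6=3, p7=2)
step 4: fire t1:  (p0=4, p1=4, p2=3, p3=8, p4=1, p5=2, p6=3, p7=2) → (p0=4, p1=4, p2=3, p3=10, p4=1, p5=3, p6=3, p7=2)

(p0=4, p1=4, p2=3, p3=10, p4=1, p5=3, p6=3, p7=2)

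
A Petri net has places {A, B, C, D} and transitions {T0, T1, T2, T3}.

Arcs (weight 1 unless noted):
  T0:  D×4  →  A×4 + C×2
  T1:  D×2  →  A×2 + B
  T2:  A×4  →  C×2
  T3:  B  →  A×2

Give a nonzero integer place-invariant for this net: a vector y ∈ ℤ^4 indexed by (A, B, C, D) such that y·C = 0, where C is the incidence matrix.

Incidence matrix C (rows=places, cols=transitions):
       T0   T1   T2   T3
    A   4    2   -4    2
    B   0    1    0   -1
    C   2    0    2    0
    D  -4   -2    0    0

Candidate y = [1, 2, 2, 2]; check y·C column-wise:
  col T0: 1·4 + 2·0 + 2·2 + 2·-4 = 0
  col T1: 1·2 + 2·1 + 2·0 + 2·-2 = 0
  col T2: 1·-4 + 2·0 + 2·2 + 2·0 = 0
  col T3: 1·2 + 2·-1 + 2·0 + 2·0 = 0

y = (A:1, B:2, C:2, D:2)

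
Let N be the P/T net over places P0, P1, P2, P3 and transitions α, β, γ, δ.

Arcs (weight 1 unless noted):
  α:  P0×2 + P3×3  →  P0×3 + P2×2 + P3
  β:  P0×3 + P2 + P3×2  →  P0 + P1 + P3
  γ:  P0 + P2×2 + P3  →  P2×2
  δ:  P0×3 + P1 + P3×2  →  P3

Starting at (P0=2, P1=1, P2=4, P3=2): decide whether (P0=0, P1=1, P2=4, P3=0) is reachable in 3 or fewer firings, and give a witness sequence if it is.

YES — reachable via ⟨γ, γ⟩ (2 firings)

step 1: fire γ:  (P0=2, P1=1, P2=4, P3=2) → (P0=1, P1=1, P2=4, P3=1)
step 2: fire γ:  (P0=1, P1=1, P2=4, P3=1) → (P0=0, P1=1, P2=4, P3=0)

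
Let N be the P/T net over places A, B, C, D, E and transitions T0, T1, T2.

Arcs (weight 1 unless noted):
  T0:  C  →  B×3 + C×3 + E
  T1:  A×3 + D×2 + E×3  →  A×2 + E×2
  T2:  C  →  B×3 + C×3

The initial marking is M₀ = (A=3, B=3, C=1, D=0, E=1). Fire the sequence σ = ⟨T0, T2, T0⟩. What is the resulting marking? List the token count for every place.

step 1: fire T0:  (A=3, B=3, C=1, D=0, E=1) → (A=3, B=6, C=3, D=0, E=2)
step 2: fire T2:  (A=3, B=6, C=3, D=0, E=2) → (A=3, B=9, C=5, D=0, E=2)
step 3: fire T0:  (A=3, B=9, C=5, D=0, E=2) → (A=3, B=12, C=7, D=0, E=3)

(A=3, B=12, C=7, D=0, E=3)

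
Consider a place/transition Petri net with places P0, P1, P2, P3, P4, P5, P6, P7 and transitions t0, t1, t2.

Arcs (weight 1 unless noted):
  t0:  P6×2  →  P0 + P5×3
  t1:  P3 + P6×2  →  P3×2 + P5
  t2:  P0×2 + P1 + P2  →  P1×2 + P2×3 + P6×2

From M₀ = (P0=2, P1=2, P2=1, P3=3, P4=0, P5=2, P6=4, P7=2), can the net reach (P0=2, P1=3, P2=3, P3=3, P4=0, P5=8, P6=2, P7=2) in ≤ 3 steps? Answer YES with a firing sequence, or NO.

YES — reachable via ⟨t0, t0, t2⟩ (3 firings)

step 1: fire t0:  (P0=2, P1=2, P2=1, P3=3, P4=0, P5=2, P6=4, P7=2) → (P0=3, P1=2, P2=1, P3=3, P4=0, P5=5, P6=2, P7=2)
step 2: fire t0:  (P0=3, P1=2, P2=1, P3=3, P4=0, P5=5, P6=2, P7=2) → (P0=4, P1=2, P2=1, P3=3, P4=0, P5=8, P6=0, P7=2)
step 3: fire t2:  (P0=4, P1=2, P2=1, P3=3, P4=0, P5=8, P6=0, P7=2) → (P0=2, P1=3, P2=3, P3=3, P4=0, P5=8, P6=2, P7=2)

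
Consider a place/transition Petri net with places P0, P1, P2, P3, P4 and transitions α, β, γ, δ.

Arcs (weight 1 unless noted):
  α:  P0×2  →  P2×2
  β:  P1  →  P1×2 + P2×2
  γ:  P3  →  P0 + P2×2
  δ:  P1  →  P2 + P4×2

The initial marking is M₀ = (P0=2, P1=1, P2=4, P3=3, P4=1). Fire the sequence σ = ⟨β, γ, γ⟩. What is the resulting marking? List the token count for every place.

(P0=4, P1=2, P2=10, P3=1, P4=1)

step 1: fire β:  (P0=2, P1=1, P2=4, P3=3, P4=1) → (P0=2, P1=2, P2=6, P3=3, P4=1)
step 2: fire γ:  (P0=2, P1=2, P2=6, P3=3, P4=1) → (P0=3, P1=2, P2=8, P3=2, P4=1)
step 3: fire γ:  (P0=3, P1=2, P2=8, P3=2, P4=1) → (P0=4, P1=2, P2=10, P3=1, P4=1)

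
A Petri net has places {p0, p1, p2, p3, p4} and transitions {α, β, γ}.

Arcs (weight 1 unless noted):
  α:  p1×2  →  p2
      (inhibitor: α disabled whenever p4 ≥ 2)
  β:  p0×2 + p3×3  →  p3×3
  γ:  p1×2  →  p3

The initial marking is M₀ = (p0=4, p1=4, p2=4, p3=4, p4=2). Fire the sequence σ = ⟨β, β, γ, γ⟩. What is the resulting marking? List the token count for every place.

(p0=0, p1=0, p2=4, p3=6, p4=2)

step 1: fire β:  (p0=4, p1=4, p2=4, p3=4, p4=2) → (p0=2, p1=4, p2=4, p3=4, p4=2)
step 2: fire β:  (p0=2, p1=4, p2=4, p3=4, p4=2) → (p0=0, p1=4, p2=4, p3=4, p4=2)
step 3: fire γ:  (p0=0, p1=4, p2=4, p3=4, p4=2) → (p0=0, p1=2, p2=4, p3=5, p4=2)
step 4: fire γ:  (p0=0, p1=2, p2=4, p3=5, p4=2) → (p0=0, p1=0, p2=4, p3=6, p4=2)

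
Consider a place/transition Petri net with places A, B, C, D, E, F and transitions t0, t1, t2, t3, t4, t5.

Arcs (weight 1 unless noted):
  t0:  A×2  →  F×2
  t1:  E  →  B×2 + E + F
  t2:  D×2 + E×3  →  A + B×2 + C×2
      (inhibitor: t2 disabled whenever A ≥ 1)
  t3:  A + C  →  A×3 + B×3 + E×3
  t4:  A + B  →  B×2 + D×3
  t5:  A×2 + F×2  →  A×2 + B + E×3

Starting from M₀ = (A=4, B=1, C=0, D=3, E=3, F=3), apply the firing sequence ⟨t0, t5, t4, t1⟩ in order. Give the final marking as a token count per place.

(A=1, B=5, C=0, D=6, E=6, F=4)

step 1: fire t0:  (A=4, B=1, C=0, D=3, E=3, F=3) → (A=2, B=1, C=0, D=3, E=3, F=5)
step 2: fire t5:  (A=2, B=1, C=0, D=3, E=3, F=5) → (A=2, B=2, C=0, D=3, E=6, F=3)
step 3: fire t4:  (A=2, B=2, C=0, D=3, E=6, F=3) → (A=1, B=3, C=0, D=6, E=6, F=3)
step 4: fire t1:  (A=1, B=3, C=0, D=6, E=6, F=3) → (A=1, B=5, C=0, D=6, E=6, F=4)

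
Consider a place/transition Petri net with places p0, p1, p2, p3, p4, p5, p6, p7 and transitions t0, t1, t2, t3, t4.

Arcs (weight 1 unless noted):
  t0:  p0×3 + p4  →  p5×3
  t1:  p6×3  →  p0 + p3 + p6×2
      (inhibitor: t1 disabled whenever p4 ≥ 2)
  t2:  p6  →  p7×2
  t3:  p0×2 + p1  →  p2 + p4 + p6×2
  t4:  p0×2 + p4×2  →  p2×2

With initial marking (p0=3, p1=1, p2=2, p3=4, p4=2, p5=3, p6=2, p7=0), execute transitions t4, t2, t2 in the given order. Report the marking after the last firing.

(p0=1, p1=1, p2=4, p3=4, p4=0, p5=3, p6=0, p7=4)

step 1: fire t4:  (p0=3, p1=1, p2=2, p3=4, p4=2, p5=3, p6=2, p7=0) → (p0=1, p1=1, p2=4, p3=4, p4=0, p5=3, p6=2, p7=0)
step 2: fire t2:  (p0=1, p1=1, p2=4, p3=4, p4=0, p5=3, p6=2, p7=0) → (p0=1, p1=1, p2=4, p3=4, p4=0, p5=3, p6=1, p7=2)
step 3: fire t2:  (p0=1, p1=1, p2=4, p3=4, p4=0, p5=3, p6=1, p7=2) → (p0=1, p1=1, p2=4, p3=4, p4=0, p5=3, p6=0, p7=4)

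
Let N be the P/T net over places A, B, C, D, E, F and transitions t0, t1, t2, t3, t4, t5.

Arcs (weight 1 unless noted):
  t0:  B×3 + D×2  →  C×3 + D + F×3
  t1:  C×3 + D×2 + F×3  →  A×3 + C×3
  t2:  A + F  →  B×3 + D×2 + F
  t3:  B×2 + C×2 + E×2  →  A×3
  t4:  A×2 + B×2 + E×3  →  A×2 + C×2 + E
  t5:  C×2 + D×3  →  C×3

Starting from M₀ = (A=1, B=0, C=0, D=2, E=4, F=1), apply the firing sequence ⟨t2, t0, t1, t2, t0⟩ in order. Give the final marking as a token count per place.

(A=2, B=0, C=6, D=2, E=4, F=4)

step 1: fire t2:  (A=1, B=0, C=0, D=2, E=4, F=1) → (A=0, B=3, C=0, D=4, E=4, F=1)
step 2: fire t0:  (A=0, B=3, C=0, D=4, E=4, F=1) → (A=0, B=0, C=3, D=3, E=4, F=4)
step 3: fire t1:  (A=0, B=0, C=3, D=3, E=4, F=4) → (A=3, B=0, C=3, D=1, E=4, F=1)
step 4: fire t2:  (A=3, B=0, C=3, D=1, E=4, F=1) → (A=2, B=3, C=3, D=3, E=4, F=1)
step 5: fire t0:  (A=2, B=3, C=3, D=3, E=4, F=1) → (A=2, B=0, C=6, D=2, E=4, F=4)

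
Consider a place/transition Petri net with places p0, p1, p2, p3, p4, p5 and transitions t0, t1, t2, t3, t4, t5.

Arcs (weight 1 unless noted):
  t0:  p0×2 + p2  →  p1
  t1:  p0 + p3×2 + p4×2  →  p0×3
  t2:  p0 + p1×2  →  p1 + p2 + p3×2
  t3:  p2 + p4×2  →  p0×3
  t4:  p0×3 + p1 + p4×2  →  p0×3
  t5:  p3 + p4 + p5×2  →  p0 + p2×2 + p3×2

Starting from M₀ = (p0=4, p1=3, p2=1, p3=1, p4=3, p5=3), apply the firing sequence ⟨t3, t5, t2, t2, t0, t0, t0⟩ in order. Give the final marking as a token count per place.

(p0=0, p1=4, p2=1, p3=6, p4=0, p5=1)

step 1: fire t3:  (p0=4, p1=3, p2=1, p3=1, p4=3, p5=3) → (p0=7, p1=3, p2=0, p3=1, p4=1, p5=3)
step 2: fire t5:  (p0=7, p1=3, p2=0, p3=1, p4=1, p5=3) → (p0=8, p1=3, p2=2, p3=2, p4=0, p5=1)
step 3: fire t2:  (p0=8, p1=3, p2=2, p3=2, p4=0, p5=1) → (p0=7, p1=2, p2=3, p3=4, p4=0, p5=1)
step 4: fire t2:  (p0=7, p1=2, p2=3, p3=4, p4=0, p5=1) → (p0=6, p1=1, p2=4, p3=6, p4=0, p5=1)
step 5: fire t0:  (p0=6, p1=1, p2=4, p3=6, p4=0, p5=1) → (p0=4, p1=2, p2=3, p3=6, p4=0, p5=1)
step 6: fire t0:  (p0=4, p1=2, p2=3, p3=6, p4=0, p5=1) → (p0=2, p1=3, p2=2, p3=6, p4=0, p5=1)
step 7: fire t0:  (p0=2, p1=3, p2=2, p3=6, p4=0, p5=1) → (p0=0, p1=4, p2=1, p3=6, p4=0, p5=1)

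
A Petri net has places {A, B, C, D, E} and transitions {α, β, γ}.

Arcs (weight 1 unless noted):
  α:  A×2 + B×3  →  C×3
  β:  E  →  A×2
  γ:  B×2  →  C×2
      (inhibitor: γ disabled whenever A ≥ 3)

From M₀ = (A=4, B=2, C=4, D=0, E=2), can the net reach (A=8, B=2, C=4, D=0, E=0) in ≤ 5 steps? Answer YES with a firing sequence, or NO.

step 1: fire β:  (A=4, B=2, C=4, D=0, E=2) → (A=6, B=2, C=4, D=0, E=1)
step 2: fire β:  (A=6, B=2, C=4, D=0, E=1) → (A=8, B=2, C=4, D=0, E=0)

YES — reachable via ⟨β, β⟩ (2 firings)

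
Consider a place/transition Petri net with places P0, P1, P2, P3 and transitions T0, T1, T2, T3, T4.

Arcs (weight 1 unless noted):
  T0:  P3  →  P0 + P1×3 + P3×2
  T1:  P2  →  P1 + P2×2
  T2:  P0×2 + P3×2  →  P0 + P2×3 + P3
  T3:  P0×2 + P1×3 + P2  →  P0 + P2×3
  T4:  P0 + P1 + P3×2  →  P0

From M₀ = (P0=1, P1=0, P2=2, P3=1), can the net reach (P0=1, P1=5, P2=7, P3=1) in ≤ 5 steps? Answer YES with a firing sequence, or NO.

YES — reachable via ⟨T0, T1, T1, T2⟩ (4 firings)

step 1: fire T0:  (P0=1, P1=0, P2=2, P3=1) → (P0=2, P1=3, P2=2, P3=2)
step 2: fire T1:  (P0=2, P1=3, P2=2, P3=2) → (P0=2, P1=4, P2=3, P3=2)
step 3: fire T1:  (P0=2, P1=4, P2=3, P3=2) → (P0=2, P1=5, P2=4, P3=2)
step 4: fire T2:  (P0=2, P1=5, P2=4, P3=2) → (P0=1, P1=5, P2=7, P3=1)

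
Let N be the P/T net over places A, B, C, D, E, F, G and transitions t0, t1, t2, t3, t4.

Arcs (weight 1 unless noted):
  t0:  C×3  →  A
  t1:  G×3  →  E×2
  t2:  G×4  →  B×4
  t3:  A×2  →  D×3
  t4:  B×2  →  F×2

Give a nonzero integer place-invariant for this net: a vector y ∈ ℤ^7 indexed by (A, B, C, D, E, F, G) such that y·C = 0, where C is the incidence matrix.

Incidence matrix C (rows=places, cols=transitions):
       t0   t1   t2   t3   t4
    A   1    0    0   -2    0
    B   0    0    4    0   -2
    C  -3    0    0    0    0
    D   0    0    0    3    0
    E   0    2    0    0    0
    F   0    0    0    0    2
    G   0   -3   -4    0    0

Candidate y = [3, 0, 1, 2, 0, 0, 0]; check y·C column-wise:
  col t0: 3·1 + 1·-3 + 2·0 = 0
  col t1: 3·0 + 1·0 + 2·0 + 0·2 + 0·-3 = 0
  col t2: 3·0 + 0·4 + 1·0 + 2·0 + 0·-4 = 0
  col t3: 3·-2 + 1·0 + 2·3 = 0
  col t4: 3·0 + 0·-2 + 1·0 + 2·0 + 0·2 = 0

y = (A:3, B:0, C:1, D:2, E:0, F:0, G:0)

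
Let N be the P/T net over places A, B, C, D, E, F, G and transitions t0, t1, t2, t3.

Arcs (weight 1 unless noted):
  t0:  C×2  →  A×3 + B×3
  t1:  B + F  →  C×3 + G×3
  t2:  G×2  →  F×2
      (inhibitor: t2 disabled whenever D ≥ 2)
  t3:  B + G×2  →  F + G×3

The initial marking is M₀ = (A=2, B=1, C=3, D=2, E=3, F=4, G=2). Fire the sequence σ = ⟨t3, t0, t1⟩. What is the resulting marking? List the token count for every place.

(A=5, B=2, C=4, D=2, E=3, F=4, G=6)

step 1: fire t3:  (A=2, B=1, C=3, D=2, E=3, F=4, G=2) → (A=2, B=0, C=3, D=2, E=3, F=5, G=3)
step 2: fire t0:  (A=2, B=0, C=3, D=2, E=3, F=5, G=3) → (A=5, B=3, C=1, D=2, E=3, F=5, G=3)
step 3: fire t1:  (A=5, B=3, C=1, D=2, E=3, F=5, G=3) → (A=5, B=2, C=4, D=2, E=3, F=4, G=6)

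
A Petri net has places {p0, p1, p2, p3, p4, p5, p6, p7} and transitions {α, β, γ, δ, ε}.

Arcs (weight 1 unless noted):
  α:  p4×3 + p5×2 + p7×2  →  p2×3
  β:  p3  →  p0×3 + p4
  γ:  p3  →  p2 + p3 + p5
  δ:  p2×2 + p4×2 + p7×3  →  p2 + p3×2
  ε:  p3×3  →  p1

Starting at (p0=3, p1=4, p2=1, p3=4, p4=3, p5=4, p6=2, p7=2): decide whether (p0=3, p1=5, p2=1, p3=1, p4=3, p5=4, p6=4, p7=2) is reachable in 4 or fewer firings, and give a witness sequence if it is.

NO — not reachable within 4 firings

depth 0: 1 marking
depth 1: 5 markings reached so far
depth 2: 13 markings reached so far
depth 3: 24 markings reached so far
depth 4: 37 markings reached so far
target is not among the 37 markings reachable within 4 steps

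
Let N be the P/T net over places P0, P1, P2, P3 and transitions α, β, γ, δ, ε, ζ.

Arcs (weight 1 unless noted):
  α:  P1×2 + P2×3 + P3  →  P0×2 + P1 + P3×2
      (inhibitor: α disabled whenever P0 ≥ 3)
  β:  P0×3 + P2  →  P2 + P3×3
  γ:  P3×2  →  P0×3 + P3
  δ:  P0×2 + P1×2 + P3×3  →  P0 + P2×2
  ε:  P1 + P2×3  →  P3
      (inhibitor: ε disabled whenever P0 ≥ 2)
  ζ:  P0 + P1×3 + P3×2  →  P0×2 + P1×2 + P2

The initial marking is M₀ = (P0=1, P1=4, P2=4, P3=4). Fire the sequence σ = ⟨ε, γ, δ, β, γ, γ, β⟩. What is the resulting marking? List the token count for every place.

(P0=3, P1=1, P2=3, P3=5)

step 1: fire ε:  (P0=1, P1=4, P2=4, P3=4) → (P0=1, P1=3, P2=1, P3=5)
step 2: fire γ:  (P0=1, P1=3, P2=1, P3=5) → (P0=4, P1=3, P2=1, P3=4)
step 3: fire δ:  (P0=4, P1=3, P2=1, P3=4) → (P0=3, P1=1, P2=3, P3=1)
step 4: fire β:  (P0=3, P1=1, P2=3, P3=1) → (P0=0, P1=1, P2=3, P3=4)
step 5: fire γ:  (P0=0, P1=1, P2=3, P3=4) → (P0=3, P1=1, P2=3, P3=3)
step 6: fire γ:  (P0=3, P1=1, P2=3, P3=3) → (P0=6, P1=1, P2=3, P3=2)
step 7: fire β:  (P0=6, P1=1, P2=3, P3=2) → (P0=3, P1=1, P2=3, P3=5)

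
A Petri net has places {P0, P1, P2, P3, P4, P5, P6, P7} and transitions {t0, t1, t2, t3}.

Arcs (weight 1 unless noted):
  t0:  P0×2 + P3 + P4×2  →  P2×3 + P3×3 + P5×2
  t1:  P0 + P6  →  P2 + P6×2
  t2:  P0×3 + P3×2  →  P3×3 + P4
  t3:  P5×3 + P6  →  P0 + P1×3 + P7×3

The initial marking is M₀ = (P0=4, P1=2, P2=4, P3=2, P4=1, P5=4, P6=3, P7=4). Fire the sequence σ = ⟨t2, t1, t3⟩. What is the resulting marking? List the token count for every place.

(P0=1, P1=5, P2=5, P3=3, P4=2, P5=1, P6=3, P7=7)

step 1: fire t2:  (P0=4, P1=2, P2=4, P3=2, P4=1, P5=4, P6=3, P7=4) → (P0=1, P1=2, P2=4, P3=3, P4=2, P5=4, P6=3, P7=4)
step 2: fire t1:  (P0=1, P1=2, P2=4, P3=3, P4=2, P5=4, P6=3, P7=4) → (P0=0, P1=2, P2=5, P3=3, P4=2, P5=4, P6=4, P7=4)
step 3: fire t3:  (P0=0, P1=2, P2=5, P3=3, P4=2, P5=4, P6=4, P7=4) → (P0=1, P1=5, P2=5, P3=3, P4=2, P5=1, P6=3, P7=7)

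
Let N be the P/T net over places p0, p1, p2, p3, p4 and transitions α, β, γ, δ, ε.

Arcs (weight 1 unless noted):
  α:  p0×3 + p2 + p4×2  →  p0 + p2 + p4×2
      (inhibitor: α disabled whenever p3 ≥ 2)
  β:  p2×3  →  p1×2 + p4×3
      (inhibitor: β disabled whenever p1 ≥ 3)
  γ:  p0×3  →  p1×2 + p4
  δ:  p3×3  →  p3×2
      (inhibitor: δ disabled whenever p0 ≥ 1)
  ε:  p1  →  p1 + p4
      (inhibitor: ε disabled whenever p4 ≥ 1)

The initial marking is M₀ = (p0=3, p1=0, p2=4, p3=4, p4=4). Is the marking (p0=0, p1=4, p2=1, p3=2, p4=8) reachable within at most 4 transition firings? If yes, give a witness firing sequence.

step 1: fire β:  (p0=3, p1=0, p2=4, p3=4, p4=4) → (p0=3, p1=2, p2=1, p3=4, p4=7)
step 2: fire γ:  (p0=3, p1=2, p2=1, p3=4, p4=7) → (p0=0, p1=4, p2=1, p3=4, p4=8)
step 3: fire δ:  (p0=0, p1=4, p2=1, p3=4, p4=8) → (p0=0, p1=4, p2=1, p3=3, p4=8)
step 4: fire δ:  (p0=0, p1=4, p2=1, p3=3, p4=8) → (p0=0, p1=4, p2=1, p3=2, p4=8)

YES — reachable via ⟨β, γ, δ, δ⟩ (4 firings)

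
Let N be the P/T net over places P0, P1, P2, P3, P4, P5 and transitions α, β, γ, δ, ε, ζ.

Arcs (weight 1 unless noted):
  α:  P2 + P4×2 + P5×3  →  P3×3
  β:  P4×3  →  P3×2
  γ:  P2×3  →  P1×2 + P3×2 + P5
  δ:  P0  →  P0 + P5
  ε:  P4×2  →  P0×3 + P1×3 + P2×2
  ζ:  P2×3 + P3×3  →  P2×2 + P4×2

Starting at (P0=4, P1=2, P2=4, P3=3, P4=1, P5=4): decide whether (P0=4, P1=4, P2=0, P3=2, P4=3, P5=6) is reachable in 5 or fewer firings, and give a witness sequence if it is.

YES — reachable via ⟨δ, ζ, γ⟩ (3 firings)

step 1: fire δ:  (P0=4, P1=2, P2=4, P3=3, P4=1, P5=4) → (P0=4, P1=2, P2=4, P3=3, P4=1, P5=5)
step 2: fire ζ:  (P0=4, P1=2, P2=4, P3=3, P4=1, P5=5) → (P0=4, P1=2, P2=3, P3=0, P4=3, P5=5)
step 3: fire γ:  (P0=4, P1=2, P2=3, P3=0, P4=3, P5=5) → (P0=4, P1=4, P2=0, P3=2, P4=3, P5=6)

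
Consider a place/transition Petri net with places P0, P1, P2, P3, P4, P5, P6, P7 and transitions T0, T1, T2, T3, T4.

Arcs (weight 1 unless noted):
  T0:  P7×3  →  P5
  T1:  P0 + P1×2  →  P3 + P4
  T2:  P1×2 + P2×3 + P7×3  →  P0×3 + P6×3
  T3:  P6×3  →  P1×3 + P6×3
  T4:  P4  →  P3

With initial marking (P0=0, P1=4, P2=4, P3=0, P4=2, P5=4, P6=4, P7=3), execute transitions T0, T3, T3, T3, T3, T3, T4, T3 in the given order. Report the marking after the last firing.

(P0=0, P1=22, P2=4, P3=1, P4=1, P5=5, P6=4, P7=0)

step 1: fire T0:  (P0=0, P1=4, P2=4, P3=0, P4=2, P5=4, P6=4, P7=3) → (P0=0, P1=4, P2=4, P3=0, P4=2, P5=5, P6=4, P7=0)
step 2: fire T3:  (P0=0, P1=4, P2=4, P3=0, P4=2, P5=5, P6=4, P7=0) → (P0=0, P1=7, P2=4, P3=0, P4=2, P5=5, P6=4, P7=0)
step 3: fire T3:  (P0=0, P1=7, P2=4, P3=0, P4=2, P5=5, P6=4, P7=0) → (P0=0, P1=10, P2=4, P3=0, P4=2, P5=5, P6=4, P7=0)
step 4: fire T3:  (P0=0, P1=10, P2=4, P3=0, P4=2, P5=5, P6=4, P7=0) → (P0=0, P1=13, P2=4, P3=0, P4=2, P5=5, P6=4, P7=0)
step 5: fire T3:  (P0=0, P1=13, P2=4, P3=0, P4=2, P5=5, P6=4, P7=0) → (P0=0, P1=16, P2=4, P3=0, P4=2, P5=5, P6=4, P7=0)
step 6: fire T3:  (P0=0, P1=16, P2=4, P3=0, P4=2, P5=5, P6=4, P7=0) → (P0=0, P1=19, P2=4, P3=0, P4=2, P5=5, P6=4, P7=0)
step 7: fire T4:  (P0=0, P1=19, P2=4, P3=0, P4=2, P5=5, P6=4, P7=0) → (P0=0, P1=19, P2=4, P3=1, P4=1, P5=5, P6=4, P7=0)
step 8: fire T3:  (P0=0, P1=19, P2=4, P3=1, P4=1, P5=5, P6=4, P7=0) → (P0=0, P1=22, P2=4, P3=1, P4=1, P5=5, P6=4, P7=0)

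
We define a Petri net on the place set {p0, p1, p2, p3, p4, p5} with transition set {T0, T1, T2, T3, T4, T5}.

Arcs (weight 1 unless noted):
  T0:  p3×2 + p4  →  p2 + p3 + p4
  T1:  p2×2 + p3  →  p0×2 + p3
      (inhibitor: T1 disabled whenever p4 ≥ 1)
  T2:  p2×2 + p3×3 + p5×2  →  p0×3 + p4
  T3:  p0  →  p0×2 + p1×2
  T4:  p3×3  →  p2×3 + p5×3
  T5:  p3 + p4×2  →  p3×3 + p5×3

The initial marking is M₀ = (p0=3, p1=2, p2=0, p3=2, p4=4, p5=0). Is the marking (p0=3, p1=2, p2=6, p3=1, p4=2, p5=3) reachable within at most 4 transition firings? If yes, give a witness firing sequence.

depth 0: 1 marking
depth 1: 4 markings reached so far
depth 2: 10 markings reached so far
depth 3: 20 markings reached so far
depth 4: 36 markings reached so far
target is not among the 36 markings reachable within 4 steps

NO — not reachable within 4 firings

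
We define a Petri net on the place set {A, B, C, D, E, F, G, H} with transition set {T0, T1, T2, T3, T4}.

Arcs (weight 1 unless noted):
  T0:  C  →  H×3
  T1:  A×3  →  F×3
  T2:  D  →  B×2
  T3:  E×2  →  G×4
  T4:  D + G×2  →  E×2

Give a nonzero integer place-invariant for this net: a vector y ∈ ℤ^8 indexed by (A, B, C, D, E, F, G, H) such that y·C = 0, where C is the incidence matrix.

Incidence matrix C (rows=places, cols=transitions):
       T0   T1   T2   T3   T4
    A   0   -3    0    0    0
    B   0    0    2    0    0
    C  -1    0    0    0    0
    D   0    0   -1    0   -1
    E   0    0    0   -2    2
    F   0    3    0    0    0
    G   0    0    0    4   -2
    H   3    0    0    0    0

Candidate y = [1, 0, 0, 0, 0, 1, 0, 0]; check y·C column-wise:
  col T0: 1·0 + 0·-1 + 1·0 + 0·3 = 0
  col T1: 1·-3 + 1·3 = 0
  col T2: 1·0 + 0·2 + 0·-1 + 1·0 = 0
  col T3: 1·0 + 0·-2 + 1·0 + 0·4 = 0
  col T4: 1·0 + 0·-1 + 0·2 + 1·0 + 0·-2 = 0

y = (A:1, B:0, C:0, D:0, E:0, F:1, G:0, H:0)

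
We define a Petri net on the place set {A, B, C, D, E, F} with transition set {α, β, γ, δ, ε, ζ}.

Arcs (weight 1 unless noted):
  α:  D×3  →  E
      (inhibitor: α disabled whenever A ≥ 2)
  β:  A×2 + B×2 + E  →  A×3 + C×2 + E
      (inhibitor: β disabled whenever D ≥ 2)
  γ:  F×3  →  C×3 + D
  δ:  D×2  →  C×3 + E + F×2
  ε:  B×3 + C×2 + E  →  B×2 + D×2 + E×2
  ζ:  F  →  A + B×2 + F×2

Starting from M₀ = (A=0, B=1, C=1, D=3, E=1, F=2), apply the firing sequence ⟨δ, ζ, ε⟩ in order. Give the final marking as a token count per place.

step 1: fire δ:  (A=0, B=1, C=1, D=3, E=1, F=2) → (A=0, B=1, C=4, D=1, E=2, F=4)
step 2: fire ζ:  (A=0, B=1, C=4, D=1, E=2, F=4) → (A=1, B=3, C=4, D=1, E=2, F=5)
step 3: fire ε:  (A=1, B=3, C=4, D=1, E=2, F=5) → (A=1, B=2, C=2, D=3, E=3, F=5)

(A=1, B=2, C=2, D=3, E=3, F=5)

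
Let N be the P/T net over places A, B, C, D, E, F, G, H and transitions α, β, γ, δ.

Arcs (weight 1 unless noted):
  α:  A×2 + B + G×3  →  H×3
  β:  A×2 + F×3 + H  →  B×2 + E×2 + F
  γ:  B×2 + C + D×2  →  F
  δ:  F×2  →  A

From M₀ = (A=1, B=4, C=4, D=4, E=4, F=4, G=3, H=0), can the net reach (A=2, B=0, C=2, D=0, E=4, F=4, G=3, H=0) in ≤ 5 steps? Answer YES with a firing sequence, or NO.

YES — reachable via ⟨γ, γ, δ⟩ (3 firings)

step 1: fire γ:  (A=1, B=4, C=4, D=4, E=4, F=4, G=3, H=0) → (A=1, B=2, C=3, D=2, E=4, F=5, G=3, H=0)
step 2: fire γ:  (A=1, B=2, C=3, D=2, E=4, F=5, G=3, H=0) → (A=1, B=0, C=2, D=0, E=4, F=6, G=3, H=0)
step 3: fire δ:  (A=1, B=0, C=2, D=0, E=4, F=6, G=3, H=0) → (A=2, B=0, C=2, D=0, E=4, F=4, G=3, H=0)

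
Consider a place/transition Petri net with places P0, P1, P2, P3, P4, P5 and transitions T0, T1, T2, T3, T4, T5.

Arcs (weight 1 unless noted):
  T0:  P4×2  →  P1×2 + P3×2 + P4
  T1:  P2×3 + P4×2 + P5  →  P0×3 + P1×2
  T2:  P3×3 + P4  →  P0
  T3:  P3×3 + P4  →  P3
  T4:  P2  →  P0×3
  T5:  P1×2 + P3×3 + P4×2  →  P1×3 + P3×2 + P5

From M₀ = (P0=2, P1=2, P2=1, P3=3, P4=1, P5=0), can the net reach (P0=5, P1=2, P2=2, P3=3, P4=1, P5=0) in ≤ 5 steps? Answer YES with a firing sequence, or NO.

NO — not reachable within 5 firings

depth 0: 1 marking
depth 1: 4 markings reached so far
depth 2: 6 markings reached so far
depth 3: 6 markings reached so far
(frontier empty at depth 3; search complete)
target is not among the 6 markings reachable within 5 steps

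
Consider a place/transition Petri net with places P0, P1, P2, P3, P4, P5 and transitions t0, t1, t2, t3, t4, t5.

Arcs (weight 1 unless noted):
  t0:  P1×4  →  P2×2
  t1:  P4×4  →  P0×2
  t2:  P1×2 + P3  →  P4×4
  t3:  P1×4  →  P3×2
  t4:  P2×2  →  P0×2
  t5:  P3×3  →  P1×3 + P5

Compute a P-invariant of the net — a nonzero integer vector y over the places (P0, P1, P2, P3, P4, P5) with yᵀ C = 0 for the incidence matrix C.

y = (P0:2, P1:1, P2:2, P3:2, P4:1, P5:3)

Incidence matrix C (rows=places, cols=transitions):
       t0   t1   t2   t3   t4   t5
   P0   0    2    0    0    2    0
   P1  -4    0   -2   -4    0    3
   P2   2    0    0    0   -2    0
   P3   0    0   -1    2    0   -3
   P4   0   -4    4    0    0    0
   P5   0    0    0    0    0    1

Candidate y = [2, 1, 2, 2, 1, 3]; check y·C column-wise:
  col t0: 2·0 + 1·-4 + 2·2 + 2·0 + 1·0 + 3·0 = 0
  col t1: 2·2 + 1·0 + 2·0 + 2·0 + 1·-4 + 3·0 = 0
  col t2: 2·0 + 1·-2 + 2·0 + 2·-1 + 1·4 + 3·0 = 0
  col t3: 2·0 + 1·-4 + 2·0 + 2·2 + 1·0 + 3·0 = 0
  col t4: 2·2 + 1·0 + 2·-2 + 2·0 + 1·0 + 3·0 = 0
  col t5: 2·0 + 1·3 + 2·0 + 2·-3 + 1·0 + 3·1 = 0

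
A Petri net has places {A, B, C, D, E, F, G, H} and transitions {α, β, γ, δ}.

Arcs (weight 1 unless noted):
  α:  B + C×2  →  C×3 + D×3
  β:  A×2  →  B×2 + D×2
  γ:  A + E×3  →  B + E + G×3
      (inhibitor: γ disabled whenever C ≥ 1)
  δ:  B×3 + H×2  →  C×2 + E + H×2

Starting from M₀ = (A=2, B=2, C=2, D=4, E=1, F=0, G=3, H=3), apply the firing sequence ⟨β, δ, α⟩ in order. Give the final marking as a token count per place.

(A=0, B=0, C=5, D=9, E=2, F=0, G=3, H=3)

step 1: fire β:  (A=2, B=2, C=2, D=4, E=1, F=0, G=3, H=3) → (A=0, B=4, C=2, D=6, E=1, F=0, G=3, H=3)
step 2: fire δ:  (A=0, B=4, C=2, D=6, E=1, F=0, G=3, H=3) → (A=0, B=1, C=4, D=6, E=2, F=0, G=3, H=3)
step 3: fire α:  (A=0, B=1, C=4, D=6, E=2, F=0, G=3, H=3) → (A=0, B=0, C=5, D=9, E=2, F=0, G=3, H=3)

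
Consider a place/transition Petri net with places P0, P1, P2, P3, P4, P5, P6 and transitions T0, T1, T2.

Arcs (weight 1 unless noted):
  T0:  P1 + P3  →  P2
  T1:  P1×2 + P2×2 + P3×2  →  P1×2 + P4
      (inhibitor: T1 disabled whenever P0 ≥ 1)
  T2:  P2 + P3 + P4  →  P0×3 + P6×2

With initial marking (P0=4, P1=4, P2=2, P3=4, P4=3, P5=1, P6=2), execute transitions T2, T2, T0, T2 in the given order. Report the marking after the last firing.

step 1: fire T2:  (P0=4, P1=4, P2=2, P3=4, P4=3, P5=1, P6=2) → (P0=7, P1=4, P2=1, P3=3, P4=2, P5=1, P6=4)
step 2: fire T2:  (P0=7, P1=4, P2=1, P3=3, P4=2, P5=1, P6=4) → (P0=10, P1=4, P2=0, P3=2, P4=1, P5=1, P6=6)
step 3: fire T0:  (P0=10, P1=4, P2=0, P3=2, P4=1, P5=1, P6=6) → (P0=10, P1=3, P2=1, P3=1, P4=1, P5=1, P6=6)
step 4: fire T2:  (P0=10, P1=3, P2=1, P3=1, P4=1, P5=1, P6=6) → (P0=13, P1=3, P2=0, P3=0, P4=0, P5=1, P6=8)

(P0=13, P1=3, P2=0, P3=0, P4=0, P5=1, P6=8)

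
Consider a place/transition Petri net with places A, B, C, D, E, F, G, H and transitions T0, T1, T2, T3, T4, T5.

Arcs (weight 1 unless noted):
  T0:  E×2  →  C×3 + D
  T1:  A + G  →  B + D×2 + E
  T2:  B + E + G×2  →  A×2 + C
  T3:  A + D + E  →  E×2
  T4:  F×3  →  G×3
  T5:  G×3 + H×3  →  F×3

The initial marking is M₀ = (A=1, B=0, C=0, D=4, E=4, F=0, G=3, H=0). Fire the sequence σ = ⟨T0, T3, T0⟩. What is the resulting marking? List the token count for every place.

step 1: fire T0:  (A=1, B=0, C=0, D=4, E=4, F=0, G=3, H=0) → (A=1, B=0, C=3, D=5, E=2, F=0, G=3, H=0)
step 2: fire T3:  (A=1, B=0, C=3, D=5, E=2, F=0, G=3, H=0) → (A=0, B=0, C=3, D=4, E=3, F=0, G=3, H=0)
step 3: fire T0:  (A=0, B=0, C=3, D=4, E=3, F=0, G=3, H=0) → (A=0, B=0, C=6, D=5, E=1, F=0, G=3, H=0)

(A=0, B=0, C=6, D=5, E=1, F=0, G=3, H=0)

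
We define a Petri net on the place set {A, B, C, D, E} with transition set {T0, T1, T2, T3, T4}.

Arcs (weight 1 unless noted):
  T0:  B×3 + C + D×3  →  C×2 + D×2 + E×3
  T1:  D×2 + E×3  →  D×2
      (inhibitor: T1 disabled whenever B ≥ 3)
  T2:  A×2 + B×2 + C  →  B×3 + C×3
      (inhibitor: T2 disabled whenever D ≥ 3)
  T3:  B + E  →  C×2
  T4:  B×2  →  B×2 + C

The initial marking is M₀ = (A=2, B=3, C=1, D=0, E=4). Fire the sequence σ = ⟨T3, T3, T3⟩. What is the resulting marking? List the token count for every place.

step 1: fire T3:  (A=2, B=3, C=1, D=0, E=4) → (A=2, B=2, C=3, D=0, E=3)
step 2: fire T3:  (A=2, B=2, C=3, D=0, E=3) → (A=2, B=1, C=5, D=0, E=2)
step 3: fire T3:  (A=2, B=1, C=5, D=0, E=2) → (A=2, B=0, C=7, D=0, E=1)

(A=2, B=0, C=7, D=0, E=1)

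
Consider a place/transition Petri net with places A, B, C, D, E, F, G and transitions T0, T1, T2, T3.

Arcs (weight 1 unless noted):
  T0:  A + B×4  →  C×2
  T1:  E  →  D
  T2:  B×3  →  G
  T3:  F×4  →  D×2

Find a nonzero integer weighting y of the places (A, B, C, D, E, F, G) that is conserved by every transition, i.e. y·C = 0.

y = (A:2, B:0, C:1, D:0, E:0, F:0, G:0)

Incidence matrix C (rows=places, cols=transitions):
       T0   T1   T2   T3
    A  -1    0    0    0
    B  -4    0   -3    0
    C   2    0    0    0
    D   0    1    0    2
    E   0   -1    0    0
    F   0    0    0   -4
    G   0    0    1    0

Candidate y = [2, 0, 1, 0, 0, 0, 0]; check y·C column-wise:
  col T0: 2·-1 + 0·-4 + 1·2 = 0
  col T1: 2·0 + 1·0 + 0·1 + 0·-1 = 0
  col T2: 2·0 + 0·-3 + 1·0 + 0·1 = 0
  col T3: 2·0 + 1·0 + 0·2 + 0·-4 = 0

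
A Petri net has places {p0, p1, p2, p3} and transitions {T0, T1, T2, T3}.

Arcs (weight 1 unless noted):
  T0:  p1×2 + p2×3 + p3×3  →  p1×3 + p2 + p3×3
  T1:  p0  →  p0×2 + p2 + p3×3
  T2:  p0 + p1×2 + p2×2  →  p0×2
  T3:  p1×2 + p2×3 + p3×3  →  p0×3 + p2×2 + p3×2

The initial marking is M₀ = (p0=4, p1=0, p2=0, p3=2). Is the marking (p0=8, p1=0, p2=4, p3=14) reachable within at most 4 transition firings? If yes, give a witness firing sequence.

step 1: fire T1:  (p0=4, p1=0, p2=0, p3=2) → (p0=5, p1=0, p2=1, p3=5)
step 2: fire T1:  (p0=5, p1=0, p2=1, p3=5) → (p0=6, p1=0, p2=2, p3=8)
step 3: fire T1:  (p0=6, p1=0, p2=2, p3=8) → (p0=7, p1=0, p2=3, p3=11)
step 4: fire T1:  (p0=7, p1=0, p2=3, p3=11) → (p0=8, p1=0, p2=4, p3=14)

YES — reachable via ⟨T1, T1, T1, T1⟩ (4 firings)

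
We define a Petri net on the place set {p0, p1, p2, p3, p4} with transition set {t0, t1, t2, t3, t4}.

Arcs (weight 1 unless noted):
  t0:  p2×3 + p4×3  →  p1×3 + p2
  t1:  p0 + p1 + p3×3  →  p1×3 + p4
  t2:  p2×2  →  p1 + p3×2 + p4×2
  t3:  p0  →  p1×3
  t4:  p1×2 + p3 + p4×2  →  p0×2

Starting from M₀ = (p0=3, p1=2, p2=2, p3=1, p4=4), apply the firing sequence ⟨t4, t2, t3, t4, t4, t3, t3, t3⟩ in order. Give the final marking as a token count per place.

(p0=5, p1=9, p2=0, p3=0, p4=0)

step 1: fire t4:  (p0=3, p1=2, p2=2, p3=1, p4=4) → (p0=5, p1=0, p2=2, p3=0, p4=2)
step 2: fire t2:  (p0=5, p1=0, p2=2, p3=0, p4=2) → (p0=5, p1=1, p2=0, p3=2, p4=4)
step 3: fire t3:  (p0=5, p1=1, p2=0, p3=2, p4=4) → (p0=4, p1=4, p2=0, p3=2, p4=4)
step 4: fire t4:  (p0=4, p1=4, p2=0, p3=2, p4=4) → (p0=6, p1=2, p2=0, p3=1, p4=2)
step 5: fire t4:  (p0=6, p1=2, p2=0, p3=1, p4=2) → (p0=8, p1=0, p2=0, p3=0, p4=0)
step 6: fire t3:  (p0=8, p1=0, p2=0, p3=0, p4=0) → (p0=7, p1=3, p2=0, p3=0, p4=0)
step 7: fire t3:  (p0=7, p1=3, p2=0, p3=0, p4=0) → (p0=6, p1=6, p2=0, p3=0, p4=0)
step 8: fire t3:  (p0=6, p1=6, p2=0, p3=0, p4=0) → (p0=5, p1=9, p2=0, p3=0, p4=0)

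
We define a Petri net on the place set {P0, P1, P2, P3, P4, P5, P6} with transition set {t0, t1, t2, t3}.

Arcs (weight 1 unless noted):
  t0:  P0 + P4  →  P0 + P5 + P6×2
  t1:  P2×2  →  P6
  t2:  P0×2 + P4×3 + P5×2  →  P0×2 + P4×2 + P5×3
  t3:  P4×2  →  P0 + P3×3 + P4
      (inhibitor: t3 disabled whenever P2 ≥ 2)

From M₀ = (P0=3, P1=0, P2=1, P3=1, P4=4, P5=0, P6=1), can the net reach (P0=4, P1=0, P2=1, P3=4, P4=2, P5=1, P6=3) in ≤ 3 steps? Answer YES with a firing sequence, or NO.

step 1: fire t0:  (P0=3, P1=0, P2=1, P3=1, P4=4, P5=0, P6=1) → (P0=3, P1=0, P2=1, P3=1, P4=3, P5=1, P6=3)
step 2: fire t3:  (P0=3, P1=0, P2=1, P3=1, P4=3, P5=1, P6=3) → (P0=4, P1=0, P2=1, P3=4, P4=2, P5=1, P6=3)

YES — reachable via ⟨t0, t3⟩ (2 firings)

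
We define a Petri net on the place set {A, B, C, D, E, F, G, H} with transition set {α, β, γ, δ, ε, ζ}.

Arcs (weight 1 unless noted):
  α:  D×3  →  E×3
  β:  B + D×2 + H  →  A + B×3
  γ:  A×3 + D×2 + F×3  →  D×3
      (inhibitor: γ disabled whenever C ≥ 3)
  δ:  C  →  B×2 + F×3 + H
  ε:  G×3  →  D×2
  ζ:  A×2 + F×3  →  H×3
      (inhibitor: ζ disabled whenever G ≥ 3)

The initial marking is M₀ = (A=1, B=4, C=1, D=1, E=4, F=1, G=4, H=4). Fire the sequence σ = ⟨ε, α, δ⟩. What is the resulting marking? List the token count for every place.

step 1: fire ε:  (A=1, B=4, C=1, D=1, E=4, F=1, G=4, H=4) → (A=1, B=4, C=1, D=3, E=4, F=1, G=1, H=4)
step 2: fire α:  (A=1, B=4, C=1, D=3, E=4, F=1, G=1, H=4) → (A=1, B=4, C=1, D=0, E=7, F=1, G=1, H=4)
step 3: fire δ:  (A=1, B=4, C=1, D=0, E=7, F=1, G=1, H=4) → (A=1, B=6, C=0, D=0, E=7, F=4, G=1, H=5)

(A=1, B=6, C=0, D=0, E=7, F=4, G=1, H=5)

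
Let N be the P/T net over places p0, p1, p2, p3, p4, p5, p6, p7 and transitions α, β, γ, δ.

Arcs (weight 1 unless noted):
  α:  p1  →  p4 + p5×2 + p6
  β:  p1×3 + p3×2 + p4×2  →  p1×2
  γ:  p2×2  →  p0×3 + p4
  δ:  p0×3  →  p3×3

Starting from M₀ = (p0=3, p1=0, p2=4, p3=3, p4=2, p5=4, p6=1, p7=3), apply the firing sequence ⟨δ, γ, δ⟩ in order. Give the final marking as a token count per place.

step 1: fire δ:  (p0=3, p1=0, p2=4, p3=3, p4=2, p5=4, p6=1, p7=3) → (p0=0, p1=0, p2=4, p3=6, p4=2, p5=4, p6=1, p7=3)
step 2: fire γ:  (p0=0, p1=0, p2=4, p3=6, p4=2, p5=4, p6=1, p7=3) → (p0=3, p1=0, p2=2, p3=6, p4=3, p5=4, p6=1, p7=3)
step 3: fire δ:  (p0=3, p1=0, p2=2, p3=6, p4=3, p5=4, p6=1, p7=3) → (p0=0, p1=0, p2=2, p3=9, p4=3, p5=4, p6=1, p7=3)

(p0=0, p1=0, p2=2, p3=9, p4=3, p5=4, p6=1, p7=3)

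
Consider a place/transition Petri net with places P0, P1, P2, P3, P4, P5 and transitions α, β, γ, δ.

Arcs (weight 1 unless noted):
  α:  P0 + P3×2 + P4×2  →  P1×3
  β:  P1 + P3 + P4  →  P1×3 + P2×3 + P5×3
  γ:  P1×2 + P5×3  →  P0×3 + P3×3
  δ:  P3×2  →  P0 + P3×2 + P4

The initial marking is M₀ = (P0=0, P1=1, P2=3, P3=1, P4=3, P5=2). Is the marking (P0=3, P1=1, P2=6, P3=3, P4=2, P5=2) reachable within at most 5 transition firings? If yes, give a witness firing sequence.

step 1: fire β:  (P0=0, P1=1, P2=3, P3=1, P4=3, P5=2) → (P0=0, P1=3, P2=6, P3=0, P4=2, P5=5)
step 2: fire γ:  (P0=0, P1=3, P2=6, P3=0, P4=2, P5=5) → (P0=3, P1=1, P2=6, P3=3, P4=2, P5=2)

YES — reachable via ⟨β, γ⟩ (2 firings)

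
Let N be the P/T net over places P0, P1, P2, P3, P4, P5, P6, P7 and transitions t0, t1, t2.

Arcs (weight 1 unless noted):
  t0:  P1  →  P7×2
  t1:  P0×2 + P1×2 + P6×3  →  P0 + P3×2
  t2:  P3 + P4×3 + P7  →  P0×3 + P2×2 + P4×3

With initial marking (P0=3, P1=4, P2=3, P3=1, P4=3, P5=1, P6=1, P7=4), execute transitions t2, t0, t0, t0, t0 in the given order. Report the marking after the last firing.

(P0=6, P1=0, P2=5, P3=0, P4=3, P5=1, P6=1, P7=11)

step 1: fire t2:  (P0=3, P1=4, P2=3, P3=1, P4=3, P5=1, P6=1, P7=4) → (P0=6, P1=4, P2=5, P3=0, P4=3, P5=1, P6=1, P7=3)
step 2: fire t0:  (P0=6, P1=4, P2=5, P3=0, P4=3, P5=1, P6=1, P7=3) → (P0=6, P1=3, P2=5, P3=0, P4=3, P5=1, P6=1, P7=5)
step 3: fire t0:  (P0=6, P1=3, P2=5, P3=0, P4=3, P5=1, P6=1, P7=5) → (P0=6, P1=2, P2=5, P3=0, P4=3, P5=1, P6=1, P7=7)
step 4: fire t0:  (P0=6, P1=2, P2=5, P3=0, P4=3, P5=1, P6=1, P7=7) → (P0=6, P1=1, P2=5, P3=0, P4=3, P5=1, P6=1, P7=9)
step 5: fire t0:  (P0=6, P1=1, P2=5, P3=0, P4=3, P5=1, P6=1, P7=9) → (P0=6, P1=0, P2=5, P3=0, P4=3, P5=1, P6=1, P7=11)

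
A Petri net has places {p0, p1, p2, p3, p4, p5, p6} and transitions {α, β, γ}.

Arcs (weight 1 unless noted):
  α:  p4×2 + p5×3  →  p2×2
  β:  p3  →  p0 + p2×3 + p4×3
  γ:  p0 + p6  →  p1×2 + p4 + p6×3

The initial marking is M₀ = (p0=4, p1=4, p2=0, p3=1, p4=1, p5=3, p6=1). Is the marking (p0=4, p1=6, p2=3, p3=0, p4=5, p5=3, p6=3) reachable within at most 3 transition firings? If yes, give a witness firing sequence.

YES — reachable via ⟨β, γ⟩ (2 firings)

step 1: fire β:  (p0=4, p1=4, p2=0, p3=1, p4=1, p5=3, p6=1) → (p0=5, p1=4, p2=3, p3=0, p4=4, p5=3, p6=1)
step 2: fire γ:  (p0=5, p1=4, p2=3, p3=0, p4=4, p5=3, p6=1) → (p0=4, p1=6, p2=3, p3=0, p4=5, p5=3, p6=3)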